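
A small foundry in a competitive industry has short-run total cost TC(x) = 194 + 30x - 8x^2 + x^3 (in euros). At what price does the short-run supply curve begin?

The firm shuts down when price falls below the minimum of average variable cost. AVC = VC/x = 30 - 8x + x^2.
dAVC/dx = -8 + 2x = 0 gives x = 4. min AVC = 30 - 8·4 + 4^2 = 14.
For P < €14 the firm produces nothing.

€14 per unit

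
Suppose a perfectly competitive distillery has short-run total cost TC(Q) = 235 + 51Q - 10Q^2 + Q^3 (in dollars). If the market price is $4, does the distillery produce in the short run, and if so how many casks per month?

Variable cost is VC = 51Q - 10Q^2 + Q^3, so AVC = VC/Q = 51 - 10Q + Q^2 and MC = dTC/dQ = 51 - 20Q + 3Q^2.
AVC hits its minimum where MC = AVC, at Q = 5, giving min AVC = 51 - 10·5 + 5^2 = $26.
With P < min AVC ($4 < $26), every unit sold adds to the loss.
Shutting down limits the loss to fixed cost, $235.

Shut down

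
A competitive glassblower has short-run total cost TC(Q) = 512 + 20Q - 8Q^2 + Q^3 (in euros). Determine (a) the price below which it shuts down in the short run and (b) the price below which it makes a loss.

Shutdown price = €4; break-even price = €84

Shutdown price = min AVC. AVC = 20 - 8Q + Q^2, with vertex at Q = 4 and minimum €4.
ATC = 512/Q + 20 - 8Q + Q^2. Setting dATC/dQ = −512/Q^2 − 8 + 2Q = 0 gives Q = 8 (since 2·8^3 − 8·8^2 = 512).
min ATC = 512/8 + 20 − 8·8 + 8^2 = €84. That is the break-even price.
Between these two prices the firm operates at a loss; above €84 it earns a profit.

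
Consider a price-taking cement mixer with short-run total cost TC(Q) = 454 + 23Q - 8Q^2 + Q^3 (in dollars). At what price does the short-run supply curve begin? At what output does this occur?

Short-run supply begins at min AVC. From VC = 23Q - 8Q^2 + Q^3, AVC = 23 - 8Q + Q^2.
At the minimum of AVC, MC = AVC. MC = 23 - 16Q + 3Q^2; setting MC = AVC gives 2Q^2 - 8Q = 0, so Q = 4. min AVC = 7.
So the shutdown price is $7.

$7 per unit, at Q = 4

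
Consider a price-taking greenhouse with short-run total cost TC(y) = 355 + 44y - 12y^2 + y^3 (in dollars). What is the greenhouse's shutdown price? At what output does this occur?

The firm shuts down when price falls below the minimum of average variable cost. AVC = VC/y = 44 - 12y + y^2.
dAVC/dy = -12 + 2y = 0 gives y = 6. min AVC = 44 - 12·6 + 6^2 = 8.
For P < $8 the firm produces nothing.

$8 per unit, at y = 6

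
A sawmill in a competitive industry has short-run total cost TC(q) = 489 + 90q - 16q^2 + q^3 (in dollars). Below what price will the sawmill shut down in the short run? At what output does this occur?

$26 per unit, at q = 8

The shutdown price is the minimum of AVC. VC = 90q - 16q^2 + q^3, so AVC = 90 - 16q + q^2.
At the minimum of AVC, MC = AVC. MC = 90 - 32q + 3q^2; setting MC = AVC gives 2q^2 - 16q = 0, so q = 8. min AVC = 26.
So the shutdown price is $26.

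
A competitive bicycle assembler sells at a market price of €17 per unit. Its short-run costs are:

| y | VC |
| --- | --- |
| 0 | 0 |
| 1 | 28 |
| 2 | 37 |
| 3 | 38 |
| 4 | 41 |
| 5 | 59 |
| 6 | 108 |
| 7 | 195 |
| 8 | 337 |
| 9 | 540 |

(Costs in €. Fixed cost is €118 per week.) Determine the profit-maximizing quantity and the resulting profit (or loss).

y = 4; profit = -€91

Profit at each row (π = 17y − TC): y=0: -118; y=1: -129; y=2: -121; y=3: -105; y=4: -91; y=5: -92; y=6: -124; y=7: -194; y=8: -319; y=9: -505.
Profit is maximized at y = 4. AVC there is 41/4 = €10.25 ≤ P, so producing beats shutting down (which would give -€118).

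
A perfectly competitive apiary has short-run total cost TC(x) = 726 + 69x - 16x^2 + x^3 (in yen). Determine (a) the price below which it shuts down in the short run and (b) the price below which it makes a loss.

Shutdown price = ¥5; break-even price = ¥80

Shutdown price = min AVC. AVC = 69 - 16x + x^2, with vertex at x = 8 and minimum ¥5.
ATC = 726/x + 69 - 16x + x^2. Setting dATC/dx = −726/x^2 − 16 + 2x = 0 gives x = 11 (since 2·11^3 − 16·11^2 = 726).
min ATC = 726/11 + 69 − 16·11 + 11^2 = ¥80. That is the break-even price.
For ¥5 ≤ P < ¥80 the firm produces at a loss; below ¥5 it shuts down.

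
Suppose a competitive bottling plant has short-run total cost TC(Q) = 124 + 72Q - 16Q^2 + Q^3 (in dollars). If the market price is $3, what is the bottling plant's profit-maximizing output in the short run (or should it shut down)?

Shut down

Strip out fixed cost: VC = 72Q - 16Q^2 + Q^3. Then AVC = 72 - 16Q + Q^2 and MC = 72 - 32Q + 3Q^2.
The AVC parabola has its vertex at Q = 16/2 = 8, where AVC = 72 - 16·8 + 8^2 = $8.
P = $3 lies below min AVC = $8; no output level covers variable cost.
Best response: produce nothing and absorb the $124 fixed cost.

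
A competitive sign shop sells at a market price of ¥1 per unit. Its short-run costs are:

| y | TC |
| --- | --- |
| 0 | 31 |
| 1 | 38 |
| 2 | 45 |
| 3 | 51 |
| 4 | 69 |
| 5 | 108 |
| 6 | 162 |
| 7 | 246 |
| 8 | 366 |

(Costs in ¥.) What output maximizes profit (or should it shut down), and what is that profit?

Tabulate TR − TC: y=0: -31; y=1: -37; y=2: -43; y=3: -48; y=4: -65; y=5: -103; y=6: -156; y=7: -239; y=8: -358.
Profit is highest at y = 0. Equivalently, the lowest AVC in the table is 20/3 ≈ ¥6.67 at y = 3, and P = ¥1 falls below it — price never covers variable cost, so the firm shuts down and loses only its fixed cost.

y = 0 (shut down); profit = -¥31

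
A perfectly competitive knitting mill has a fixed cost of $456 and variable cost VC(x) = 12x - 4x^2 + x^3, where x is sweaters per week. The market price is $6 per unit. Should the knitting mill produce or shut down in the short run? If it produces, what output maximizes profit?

Shut down

From TC, MC = TC'(x) = 12 - 8x + 3x^2 and AVC = VC/x = 12 - 4x + x^2.
AVC is minimized where dAVC/dx = -4 + 2x = 0, at x = 2; min AVC = 12 - 4·2 + 2^2 = $8.
Since P = $6 < min AVC = $8, price fails to cover variable cost at any output.
Best response: produce nothing and absorb the $456 fixed cost.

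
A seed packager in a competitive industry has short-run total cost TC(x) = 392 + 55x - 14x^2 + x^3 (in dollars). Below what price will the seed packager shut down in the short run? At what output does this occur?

Short-run supply begins at min AVC. From VC = 55x - 14x^2 + x^3, AVC = 55 - 14x + x^2.
At the minimum of AVC, MC = AVC. MC = 55 - 28x + 3x^2; setting MC = AVC gives 2x^2 - 14x = 0, so x = 7. min AVC = 6.
So the shutdown price is $6.

$6 per unit, at x = 7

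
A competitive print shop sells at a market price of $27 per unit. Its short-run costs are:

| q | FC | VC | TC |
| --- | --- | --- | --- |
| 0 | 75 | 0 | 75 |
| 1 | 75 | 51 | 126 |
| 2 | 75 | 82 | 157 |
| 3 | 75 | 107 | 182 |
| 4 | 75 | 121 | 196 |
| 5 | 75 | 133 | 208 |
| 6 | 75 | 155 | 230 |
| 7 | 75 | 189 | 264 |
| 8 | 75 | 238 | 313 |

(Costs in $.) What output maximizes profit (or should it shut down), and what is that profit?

q = 6; profit = -$68

Compute π = P·q − TC at each output: q=0: -75; q=1: -99; q=2: -103; q=3: -101; q=4: -88; q=5: -73; q=6: -68; q=7: -75; q=8: -97.
Profit is maximized at q = 6. AVC there is 155/6 = $25.83 ≤ P, so producing beats shutting down (which would give -$75).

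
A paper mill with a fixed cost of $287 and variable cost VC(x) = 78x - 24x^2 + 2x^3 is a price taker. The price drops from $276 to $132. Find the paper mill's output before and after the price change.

MC = 78 - 48x + 6x^2; the shutdown threshold is min AVC = $6 (at x = 6).
At P = $276 ≥ min AVC, set P = MC on the rising branch: x = 11.
At P = $132 ≥ min AVC, set P = MC: x = 9. The firm stays open but cuts output.

Output falls from 11 to 9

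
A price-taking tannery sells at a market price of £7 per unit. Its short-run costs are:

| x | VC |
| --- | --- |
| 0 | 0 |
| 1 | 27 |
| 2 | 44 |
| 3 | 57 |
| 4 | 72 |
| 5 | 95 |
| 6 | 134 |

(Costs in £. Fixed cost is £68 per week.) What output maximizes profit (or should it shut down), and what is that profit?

x = 0 (shut down); profit = -£68

Tabulate TR − TC: x=0: -68; x=1: -88; x=2: -98; x=3: -104; x=4: -112; x=5: -128; x=6: -160.
Profit is highest at x = 0. Equivalently, the lowest AVC in the table is 72/4 ≈ £18 at x = 4, and P = £7 falls below it — price never covers variable cost, so the firm shuts down and loses only its fixed cost.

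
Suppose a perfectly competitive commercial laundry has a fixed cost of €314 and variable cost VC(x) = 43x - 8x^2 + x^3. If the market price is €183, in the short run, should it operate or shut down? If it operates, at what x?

Produce at x = 10

Variable cost is VC = 43x - 8x^2 + x^3, so AVC = VC/x = 43 - 8x + x^2 and MC = dTC/dx = 43 - 16x + 3x^2.
AVC hits its minimum where MC = AVC, at x = 4, giving min AVC = 43 - 8·4 + 4^2 = €27.
Since P = €183 ≥ min AVC = €27, price covers variable cost and the firm should produce.
Solving P = MC: -140 - 16x + 3x^2 = 0 ⇒ x = -14/3 or 10. On the upward-sloping branch, x* = 10.
Check: AVC at x = 10 is €63 ≤ P, so revenue covers variable cost.
Profit = P·x − TC = 183·10 − 944 = €886.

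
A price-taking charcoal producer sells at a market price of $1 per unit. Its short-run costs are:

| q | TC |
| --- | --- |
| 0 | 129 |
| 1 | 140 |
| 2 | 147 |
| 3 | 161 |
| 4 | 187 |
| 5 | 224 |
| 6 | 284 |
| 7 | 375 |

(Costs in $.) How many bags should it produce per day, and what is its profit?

q = 0 (shut down); profit = -$129

Profit at each row (π = 1q − TC): q=0: -129; q=1: -139; q=2: -145; q=3: -158; q=4: -183; q=5: -219; q=6: -278; q=7: -368.
Profit is highest at q = 0. Equivalently, the lowest AVC in the table is 18/2 ≈ $9 at q = 2, and P = $1 falls below it — price never covers variable cost, so the firm shuts down and loses only its fixed cost.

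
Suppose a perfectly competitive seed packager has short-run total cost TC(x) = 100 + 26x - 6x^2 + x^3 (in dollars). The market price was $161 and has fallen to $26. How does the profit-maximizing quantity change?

AVC = 26 - 6x + x^2, minimized at x = 3 where min AVC = $17. MC = 26 - 12x + 3x^2.
At P = $161 ≥ min AVC, set P = MC on the rising branch: x = 9.
At P = $26 ≥ min AVC, set P = MC: x = 4. The firm stays open but cuts output.

Output falls from 9 to 4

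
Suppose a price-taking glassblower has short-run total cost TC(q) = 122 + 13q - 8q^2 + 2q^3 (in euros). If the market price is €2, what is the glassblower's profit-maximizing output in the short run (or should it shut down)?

Shut down

Strip out fixed cost: VC = 13q - 8q^2 + 2q^3. Then AVC = 13 - 8q + 2q^2 and MC = 13 - 16q + 6q^2.
The AVC parabola has its vertex at q = 8/4 = 2, where AVC = 13 - 8·2 + 2·2^2 = €5.
With P < min AVC (€2 < €5), every unit sold adds to the loss.
The firm minimizes its loss by shutting down and losing only its fixed cost of €122.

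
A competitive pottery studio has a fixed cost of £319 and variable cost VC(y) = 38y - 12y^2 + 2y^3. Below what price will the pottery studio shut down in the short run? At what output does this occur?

£20 per unit, at y = 3

Short-run supply begins at min AVC. From VC = 38y - 12y^2 + 2y^3, AVC = 38 - 12y + 2y^2.
At the minimum of AVC, MC = AVC. MC = 38 - 24y + 6y^2; setting MC = AVC gives 4y^2 - 12y = 0, so y = 3. min AVC = 20.
The firm shuts down for any P below £20.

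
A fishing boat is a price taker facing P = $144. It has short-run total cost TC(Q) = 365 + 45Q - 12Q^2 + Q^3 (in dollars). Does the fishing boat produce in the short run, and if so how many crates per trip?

Produce at Q = 11

Variable cost is VC = 45Q - 12Q^2 + Q^3, so AVC = VC/Q = 45 - 12Q + Q^2 and MC = dTC/dQ = 45 - 24Q + 3Q^2.
AVC is minimized where dAVC/dQ = -12 + 2Q = 0, at Q = 6; min AVC = 45 - 12·6 + 6^2 = $9.
Because $144 ≥ $9, revenue can cover variable cost; the firm operates.
P = MC gives -99 - 24Q + 3Q^2 = 0, with roots -3 and 11. Take the larger (rising MC): Q* = 11.
Check: AVC at Q = 11 is $34 ≤ P, so revenue covers variable cost.
Profit = P·Q − TC = 144·11 − 739 = $845.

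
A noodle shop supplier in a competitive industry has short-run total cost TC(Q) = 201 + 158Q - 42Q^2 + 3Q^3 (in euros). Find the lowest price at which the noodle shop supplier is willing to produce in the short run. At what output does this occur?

Short-run supply begins at min AVC. From VC = 158Q - 42Q^2 + 3Q^3, AVC = 158 - 42Q + 3Q^2.
dAVC/dQ = -42 + 6Q = 0 gives Q = 7. min AVC = 158 - 42·7 + 3·7^2 = 11.
The firm shuts down for any P below €11.

€11 per unit, at Q = 7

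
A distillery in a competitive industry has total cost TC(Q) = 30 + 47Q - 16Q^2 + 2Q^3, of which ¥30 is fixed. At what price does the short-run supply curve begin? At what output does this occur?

¥15 per unit, at Q = 4

The shutdown price is the minimum of AVC. VC = 47Q - 16Q^2 + 2Q^3, so AVC = 47 - 16Q + 2Q^2.
dAVC/dQ = -16 + 4Q = 0 gives Q = 4. min AVC = 47 - 16·4 + 2·4^2 = 15.
The firm shuts down for any P below ¥15.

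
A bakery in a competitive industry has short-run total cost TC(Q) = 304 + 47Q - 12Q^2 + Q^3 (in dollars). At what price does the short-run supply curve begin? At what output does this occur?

The firm shuts down when price falls below the minimum of average variable cost. AVC = VC/Q = 47 - 12Q + Q^2.
dAVC/dQ = -12 + 2Q = 0 gives Q = 6. min AVC = 47 - 12·6 + 6^2 = 11.
So the shutdown price is $11.

$11 per unit, at Q = 6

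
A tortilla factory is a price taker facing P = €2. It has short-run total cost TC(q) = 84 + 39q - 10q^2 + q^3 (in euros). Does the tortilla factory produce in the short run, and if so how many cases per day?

Shut down

Variable cost is VC = 39q - 10q^2 + q^3, so AVC = VC/q = 39 - 10q + q^2 and MC = dTC/dq = 39 - 20q + 3q^2.
AVC is minimized where dAVC/dq = -10 + 2q = 0, at q = 5; min AVC = 39 - 10·5 + 5^2 = €14.
Since P = €2 < min AVC = €14, price fails to cover variable cost at any output.
Best response: produce nothing and absorb the €84 fixed cost.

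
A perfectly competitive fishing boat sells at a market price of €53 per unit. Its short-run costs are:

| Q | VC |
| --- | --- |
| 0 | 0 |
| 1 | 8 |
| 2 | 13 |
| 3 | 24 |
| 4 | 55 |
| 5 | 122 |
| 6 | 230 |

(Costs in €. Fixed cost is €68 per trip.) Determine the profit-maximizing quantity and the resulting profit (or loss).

Q = 4; profit = €89

Tabulate TR − TC: Q=0: -68; Q=1: -23; Q=2: 25; Q=3: 67; Q=4: 89; Q=5: 75; Q=6: 20.
Profit is maximized at Q = 4. AVC there is 55/4 = €13.75 ≤ P, so producing beats shutting down (which would give -€68).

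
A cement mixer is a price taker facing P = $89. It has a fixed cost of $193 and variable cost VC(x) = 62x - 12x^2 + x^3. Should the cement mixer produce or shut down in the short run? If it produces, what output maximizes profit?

Variable cost is VC = 62x - 12x^2 + x^3, so AVC = VC/x = 62 - 12x + x^2 and MC = dTC/dx = 62 - 24x + 3x^2.
AVC hits its minimum where MC = AVC, at x = 6, giving min AVC = 62 - 12·6 + 6^2 = $26.
Since P = $89 ≥ min AVC = $26, price covers variable cost and the firm should produce.
P = MC gives -27 - 24x + 3x^2 = 0, with roots -1 and 9. Take the larger (rising MC): x* = 9.
Check: AVC at x = 9 is $35 ≤ P, so revenue covers variable cost.
Profit = P·x − TC = 89·9 − 508 = $293.

Produce at x = 9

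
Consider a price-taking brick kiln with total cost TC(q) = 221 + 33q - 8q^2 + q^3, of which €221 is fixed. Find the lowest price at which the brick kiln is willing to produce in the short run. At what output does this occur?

€17 per unit, at q = 4

Short-run supply begins at min AVC. From VC = 33q - 8q^2 + q^3, AVC = 33 - 8q + q^2.
At the minimum of AVC, MC = AVC. MC = 33 - 16q + 3q^2; setting MC = AVC gives 2q^2 - 8q = 0, so q = 4. min AVC = 17.
For P < €17 the firm produces nothing.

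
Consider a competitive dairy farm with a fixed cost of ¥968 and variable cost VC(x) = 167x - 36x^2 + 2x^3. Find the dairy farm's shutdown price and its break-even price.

AVC = 167 - 36x + 2x^2; minimized at x = 9, giving min AVC = ¥5. That is the shutdown price.
ATC = 968/x + 167 - 36x + 2x^2. Setting dATC/dx = −968/x^2 − 36 + 4x = 0 gives x = 11 (since 4·11^3 − 36·11^2 = 968).
min ATC = 968/11 + 167 − 36·11 + 2·11^2 = ¥101. That is the break-even price.
Between these two prices the firm operates at a loss; above ¥101 it earns a profit.

Shutdown price = ¥5; break-even price = ¥101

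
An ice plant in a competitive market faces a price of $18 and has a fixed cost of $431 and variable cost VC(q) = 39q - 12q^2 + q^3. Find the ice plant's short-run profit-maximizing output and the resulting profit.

AVC = 39 - 12q + q^2 has its minimum $3 at q = 6; price $18 clears that bar, so the firm operates.
MC = 39 - 24q + 3q^2. Setting P = MC and taking the root on the rising branch gives q* = 7.
TR = 18·7 = 126. TC = 431 + 28 = 459. Profit = 126 − 459 = -$333.
That loss of $333 beats the $431 the firm would lose by shutting down; producing recovers $98 of fixed cost.

Profit = -$333 at q = 7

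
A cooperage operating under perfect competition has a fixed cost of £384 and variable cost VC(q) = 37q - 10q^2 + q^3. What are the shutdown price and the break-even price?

Shutdown price = £12; break-even price = £69

AVC = 37 - 10q + q^2; minimized at q = 5, giving min AVC = £12. That is the shutdown price.
ATC = 384/q + 37 - 10q + q^2. Setting dATC/dq = −384/q^2 − 10 + 2q = 0 gives q = 8 (since 2·8^3 − 10·8^2 = 384).
min ATC = 384/8 + 37 − 10·8 + 8^2 = £69. That is the break-even price.
Between these two prices the firm operates at a loss; above £69 it earns a profit.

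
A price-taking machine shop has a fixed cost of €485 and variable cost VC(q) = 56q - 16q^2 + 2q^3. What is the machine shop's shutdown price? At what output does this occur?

€24 per unit, at q = 4

Short-run supply begins at min AVC. From VC = 56q - 16q^2 + 2q^3, AVC = 56 - 16q + 2q^2.
At the minimum of AVC, MC = AVC. MC = 56 - 32q + 6q^2; setting MC = AVC gives 4q^2 - 16q = 0, so q = 4. min AVC = 24.
The firm shuts down for any P below €24.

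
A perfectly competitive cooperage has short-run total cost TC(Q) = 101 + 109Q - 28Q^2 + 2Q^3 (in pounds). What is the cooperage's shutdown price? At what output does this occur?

£11 per unit, at Q = 7

The firm shuts down when price falls below the minimum of average variable cost. AVC = VC/Q = 109 - 28Q + 2Q^2.
At the minimum of AVC, MC = AVC. MC = 109 - 56Q + 6Q^2; setting MC = AVC gives 4Q^2 - 28Q = 0, so Q = 7. min AVC = 11.
So the shutdown price is £11.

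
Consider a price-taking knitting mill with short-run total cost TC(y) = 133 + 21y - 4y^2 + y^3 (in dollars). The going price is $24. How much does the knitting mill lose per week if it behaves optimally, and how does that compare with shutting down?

Profit = -$115 at y = 3

AVC = 21 - 4y + y^2; min AVC = $17 at y = 2. Since P = $24 ≥ min AVC, the firm produces.
MC = 21 - 8y + 3y^2. Setting P = MC and taking the root on the rising branch gives y* = 3.
TR = 24·3 = 72. TC = 133 + 54 = 187. Profit = 72 − 187 = -$115.
By producing, the firm covers all variable cost plus $18 of fixed cost; shutting down would lose the full $133.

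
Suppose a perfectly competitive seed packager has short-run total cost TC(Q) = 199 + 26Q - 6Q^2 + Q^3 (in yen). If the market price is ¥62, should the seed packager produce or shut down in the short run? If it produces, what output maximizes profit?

Strip out fixed cost: VC = 26Q - 6Q^2 + Q^3. Then AVC = 26 - 6Q + Q^2 and MC = 26 - 12Q + 3Q^2.
AVC is minimized where dAVC/dQ = -6 + 2Q = 0, at Q = 3; min AVC = 26 - 6·3 + 3^2 = ¥17.
Because ¥62 ≥ ¥17, revenue can cover variable cost; the firm operates.
P = MC gives -36 - 12Q + 3Q^2 = 0, with roots -2 and 6. Take the larger (rising MC): Q* = 6.
Check: AVC at Q = 6 is ¥26 ≤ P, so revenue covers variable cost.
Profit = P·Q − TC = 62·6 − 355 = ¥17.

Produce at Q = 6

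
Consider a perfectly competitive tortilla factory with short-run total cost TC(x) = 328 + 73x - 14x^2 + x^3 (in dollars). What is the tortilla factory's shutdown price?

$24 per unit

The firm shuts down when price falls below the minimum of average variable cost. AVC = VC/x = 73 - 14x + x^2.
dAVC/dx = -14 + 2x = 0 gives x = 7. min AVC = 73 - 14·7 + 7^2 = 24.
So the shutdown price is $24.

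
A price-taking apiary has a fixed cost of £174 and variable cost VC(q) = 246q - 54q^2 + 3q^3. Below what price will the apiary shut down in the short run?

£3 per unit

Short-run supply begins at min AVC. From VC = 246q - 54q^2 + 3q^3, AVC = 246 - 54q + 3q^2.
dAVC/dq = -54 + 6q = 0 gives q = 9. min AVC = 246 - 54·9 + 3·9^2 = 3.
For P < £3 the firm produces nothing.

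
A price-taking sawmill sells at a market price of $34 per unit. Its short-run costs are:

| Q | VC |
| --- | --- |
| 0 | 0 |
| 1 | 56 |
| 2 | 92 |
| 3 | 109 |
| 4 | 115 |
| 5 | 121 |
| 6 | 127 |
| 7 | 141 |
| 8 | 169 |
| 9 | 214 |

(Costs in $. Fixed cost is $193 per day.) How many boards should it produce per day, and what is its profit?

Q = 8; profit = -$90

Compute π = P·Q − TC at each output: Q=0: -193; Q=1: -215; Q=2: -217; Q=3: -200; Q=4: -172; Q=5: -144; Q=6: -116; Q=7: -96; Q=8: -90; Q=9: -101.
Profit is maximized at Q = 8. AVC there is 169/8 = $21.12 ≤ P, so producing beats shutting down (which would give -$193).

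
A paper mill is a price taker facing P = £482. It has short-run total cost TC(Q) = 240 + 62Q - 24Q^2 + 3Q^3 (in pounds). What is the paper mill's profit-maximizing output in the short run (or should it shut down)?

Strip out fixed cost: VC = 62Q - 24Q^2 + 3Q^3. Then AVC = 62 - 24Q + 3Q^2 and MC = 62 - 48Q + 9Q^2.
The AVC parabola has its vertex at Q = 24/6 = 4, where AVC = 62 - 24·4 + 3·4^2 = £14.
P = £482 exceeds min AVC = £14, so the firm stays open.
P = MC gives -420 - 48Q + 9Q^2 = 0, with roots -14/3 and 10. Take the larger (rising MC): Q* = 10.
Check: AVC at Q = 10 is £122 ≤ P, so revenue covers variable cost.
Profit = P·Q − TC = 482·10 − 1460 = £3360.

Produce at Q = 10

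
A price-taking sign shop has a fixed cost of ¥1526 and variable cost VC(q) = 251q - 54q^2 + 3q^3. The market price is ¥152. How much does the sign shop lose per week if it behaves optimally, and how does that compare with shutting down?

Profit = -¥74 at q = 11

AVC = 251 - 54q + 3q^2 has its minimum ¥8 at q = 9; price ¥152 clears that bar, so the firm operates.
MC = 251 - 108q + 9q^2. Setting P = MC and taking the root on the rising branch gives q* = 11.
TR = 152·11 = 1672. TC = 1526 + 220 = 1746. Profit = 1672 − 1746 = -¥74.
That loss of ¥74 beats the ¥1526 the firm would lose by shutting down; producing recovers ¥1452 of fixed cost.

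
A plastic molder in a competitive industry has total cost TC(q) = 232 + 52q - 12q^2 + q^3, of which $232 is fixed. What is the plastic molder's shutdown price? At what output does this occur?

Short-run supply begins at min AVC. From VC = 52q - 12q^2 + q^3, AVC = 52 - 12q + q^2.
dAVC/dq = -12 + 2q = 0 gives q = 6. min AVC = 52 - 12·6 + 6^2 = 16.
For P < $16 the firm produces nothing.

$16 per unit, at q = 6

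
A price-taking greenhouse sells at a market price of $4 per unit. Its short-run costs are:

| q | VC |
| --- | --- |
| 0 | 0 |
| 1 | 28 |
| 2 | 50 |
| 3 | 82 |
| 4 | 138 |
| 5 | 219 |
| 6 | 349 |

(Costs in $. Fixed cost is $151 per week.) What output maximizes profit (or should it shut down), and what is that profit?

q = 0 (shut down); profit = -$151

Profit at each row (π = 4q − TC): q=0: -151; q=1: -175; q=2: -193; q=3: -221; q=4: -273; q=5: -350; q=6: -476.
Profit is highest at q = 0. Equivalently, the lowest AVC in the table is 50/2 ≈ $25 at q = 2, and P = $4 falls below it — price never covers variable cost, so the firm shuts down and loses only its fixed cost.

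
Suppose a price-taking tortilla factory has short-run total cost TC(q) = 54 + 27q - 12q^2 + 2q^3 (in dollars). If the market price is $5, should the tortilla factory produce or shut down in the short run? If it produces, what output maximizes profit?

Shut down

Variable cost is VC = 27q - 12q^2 + 2q^3, so AVC = VC/q = 27 - 12q + 2q^2 and MC = dTC/dq = 27 - 24q + 6q^2.
AVC is minimized where dAVC/dq = -12 + 4q = 0, at q = 3; min AVC = 27 - 12·3 + 2·3^2 = $9.
Since P = $5 < min AVC = $9, price fails to cover variable cost at any output.
The firm minimizes its loss by shutting down and losing only its fixed cost of $54.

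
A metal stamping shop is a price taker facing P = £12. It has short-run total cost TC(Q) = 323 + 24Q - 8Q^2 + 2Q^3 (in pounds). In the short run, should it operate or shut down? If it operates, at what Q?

Shut down

Variable cost is VC = 24Q - 8Q^2 + 2Q^3, so AVC = VC/Q = 24 - 8Q + 2Q^2 and MC = dTC/dQ = 24 - 16Q + 6Q^2.
AVC hits its minimum where MC = AVC, at Q = 2, giving min AVC = 24 - 8·2 + 2·2^2 = £16.
With P < min AVC (£12 < £16), every unit sold adds to the loss.
The firm minimizes its loss by shutting down and losing only its fixed cost of £323.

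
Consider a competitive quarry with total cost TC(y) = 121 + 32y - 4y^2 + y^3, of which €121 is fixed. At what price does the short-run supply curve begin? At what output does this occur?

€28 per unit, at y = 2

The firm shuts down when price falls below the minimum of average variable cost. AVC = VC/y = 32 - 4y + y^2.
dAVC/dy = -4 + 2y = 0 gives y = 2. min AVC = 32 - 4·2 + 2^2 = 28.
The firm shuts down for any P below €28.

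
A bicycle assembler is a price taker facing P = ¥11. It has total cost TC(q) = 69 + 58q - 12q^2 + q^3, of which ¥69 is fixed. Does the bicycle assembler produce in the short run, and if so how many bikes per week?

From TC, MC = TC'(q) = 58 - 24q + 3q^2 and AVC = VC/q = 58 - 12q + q^2.
The AVC parabola has its vertex at q = 12/2 = 6, where AVC = 58 - 12·6 + 6^2 = ¥22.
Since P = ¥11 < min AVC = ¥22, price fails to cover variable cost at any output.
The firm minimizes its loss by shutting down and losing only its fixed cost of ¥69.

Shut down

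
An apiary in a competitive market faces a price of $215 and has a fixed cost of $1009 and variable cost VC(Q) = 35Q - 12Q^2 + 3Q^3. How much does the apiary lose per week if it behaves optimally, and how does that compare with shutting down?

AVC = 35 - 12Q + 3Q^2 has its minimum $23 at Q = 2; price $215 clears that bar, so the firm operates.
MC = 35 - 24Q + 9Q^2. Setting P = MC and taking the root on the rising branch gives Q* = 6.
TR = 215·6 = 1290. TC = 1009 + 426 = 1435. Profit = 1290 − 1435 = -$145.
Shutting down would mean losing the fixed cost of $1009, so operating at a loss of $145 is better by $864.

Profit = -$145 at Q = 6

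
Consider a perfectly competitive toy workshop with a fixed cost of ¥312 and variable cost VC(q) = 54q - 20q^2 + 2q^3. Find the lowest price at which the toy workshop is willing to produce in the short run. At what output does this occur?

¥4 per unit, at q = 5

Short-run supply begins at min AVC. From VC = 54q - 20q^2 + 2q^3, AVC = 54 - 20q + 2q^2.
dAVC/dq = -20 + 4q = 0 gives q = 5. min AVC = 54 - 20·5 + 2·5^2 = 4.
The firm shuts down for any P below ¥4.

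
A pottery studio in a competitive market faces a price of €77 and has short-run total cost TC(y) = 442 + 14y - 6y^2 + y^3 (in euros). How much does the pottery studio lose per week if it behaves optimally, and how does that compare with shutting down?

Profit = -€50 at y = 7

AVC = 14 - 6y + y^2 has its minimum €5 at y = 3; price €77 clears that bar, so the firm operates.
MC = 14 - 12y + 3y^2. Setting P = MC and taking the root on the rising branch gives y* = 7.
TR = 77·7 = 539. TC = 442 + 147 = 589. Profit = 539 − 589 = -€50.
By producing, the firm covers all variable cost plus €392 of fixed cost; shutting down would lose the full €442.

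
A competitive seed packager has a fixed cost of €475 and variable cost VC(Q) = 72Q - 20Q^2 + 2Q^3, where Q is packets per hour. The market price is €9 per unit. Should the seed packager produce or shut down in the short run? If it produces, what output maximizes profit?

Variable cost is VC = 72Q - 20Q^2 + 2Q^3, so AVC = VC/Q = 72 - 20Q + 2Q^2 and MC = dTC/dQ = 72 - 40Q + 6Q^2.
The AVC parabola has its vertex at Q = 20/4 = 5, where AVC = 72 - 20·5 + 2·5^2 = €22.
Since P = €9 < min AVC = €22, price fails to cover variable cost at any output.
Best response: produce nothing and absorb the €475 fixed cost.

Shut down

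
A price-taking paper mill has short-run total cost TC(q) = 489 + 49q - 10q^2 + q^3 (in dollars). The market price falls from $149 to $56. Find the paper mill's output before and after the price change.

AVC = 49 - 10q + q^2, minimized at q = 5 where min AVC = $24. MC = 49 - 20q + 3q^2.
With P = $149 above the shutdown price, P = MC gives q = 10.
At P = $56 ≥ min AVC, set P = MC: q = 7. The firm stays open but cuts output.

Output falls from 10 to 7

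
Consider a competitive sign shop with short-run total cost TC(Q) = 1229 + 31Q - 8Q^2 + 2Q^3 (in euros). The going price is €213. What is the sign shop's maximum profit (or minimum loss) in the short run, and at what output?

AVC = 31 - 8Q + 2Q^2; min AVC = €23 at Q = 2. Since P = €213 ≥ min AVC, the firm produces.
With MC = 31 - 16Q + 6Q^2, P = MC on the upward-sloping part at Q* = 7.
TR = 213·7 = 1491. TC = 1229 + 511 = 1740. Profit = 1491 − 1740 = -€249.
By producing, the firm covers all variable cost plus €980 of fixed cost; shutting down would lose the full €1229.

Profit = -€249 at Q = 7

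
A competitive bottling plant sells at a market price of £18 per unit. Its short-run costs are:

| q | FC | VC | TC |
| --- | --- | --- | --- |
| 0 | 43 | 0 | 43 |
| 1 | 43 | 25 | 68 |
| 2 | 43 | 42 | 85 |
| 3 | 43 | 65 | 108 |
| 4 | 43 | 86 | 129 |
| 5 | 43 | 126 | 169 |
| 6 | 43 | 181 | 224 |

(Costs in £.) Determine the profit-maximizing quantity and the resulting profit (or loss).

q = 0 (shut down); profit = -£43

Compute π = P·q − TC at each output: q=0: -43; q=1: -50; q=2: -49; q=3: -54; q=4: -57; q=5: -79; q=6: -116.
Profit is highest at q = 0. Equivalently, the lowest AVC in the table is 42/2 ≈ £21 at q = 2, and P = £18 falls below it — price never covers variable cost, so the firm shuts down and loses only its fixed cost.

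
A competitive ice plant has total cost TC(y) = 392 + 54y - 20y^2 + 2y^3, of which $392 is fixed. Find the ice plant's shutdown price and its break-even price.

Shutdown price = min AVC. AVC = 54 - 20y + 2y^2, with vertex at y = 5 and minimum $4.
ATC = 392/y + 54 - 20y + 2y^2. Setting dATC/dy = −392/y^2 − 20 + 4y = 0 gives y = 7 (since 4·7^3 − 20·7^2 = 392).
min ATC = 392/7 + 54 − 20·7 + 2·7^2 = $68. That is the break-even price.
Between these two prices the firm operates at a loss; above $68 it earns a profit.

Shutdown price = $4; break-even price = $68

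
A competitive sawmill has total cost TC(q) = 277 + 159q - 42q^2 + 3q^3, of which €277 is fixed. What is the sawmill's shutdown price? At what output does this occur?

€12 per unit, at q = 7

The shutdown price is the minimum of AVC. VC = 159q - 42q^2 + 3q^3, so AVC = 159 - 42q + 3q^2.
dAVC/dq = -42 + 6q = 0 gives q = 7. min AVC = 159 - 42·7 + 3·7^2 = 12.
For P < €12 the firm produces nothing.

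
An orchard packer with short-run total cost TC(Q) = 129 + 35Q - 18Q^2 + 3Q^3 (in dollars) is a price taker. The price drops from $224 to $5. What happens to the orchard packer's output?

MC = 35 - 36Q + 9Q^2; the shutdown threshold is min AVC = $8 (at Q = 3).
With P = $224 above the shutdown price, P = MC gives Q = 7.
At P = $5 < min AVC = $8, price no longer covers variable cost at any output, so the firm shuts down: Q = 0.

Output falls from 7 to 0 (the firm shuts down)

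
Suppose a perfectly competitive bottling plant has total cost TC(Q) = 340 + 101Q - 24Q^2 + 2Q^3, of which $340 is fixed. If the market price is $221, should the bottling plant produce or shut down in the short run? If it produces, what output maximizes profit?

Produce at Q = 10

Strip out fixed cost: VC = 101Q - 24Q^2 + 2Q^3. Then AVC = 101 - 24Q + 2Q^2 and MC = 101 - 48Q + 6Q^2.
AVC is minimized where dAVC/dQ = -24 + 4Q = 0, at Q = 6; min AVC = 101 - 24·6 + 2·6^2 = $29.
Since P = $221 ≥ min AVC = $29, price covers variable cost and the firm should produce.
Solving P = MC: -120 - 48Q + 6Q^2 = 0 ⇒ Q = -2 or 10. On the upward-sloping branch, Q* = 10.
Check: AVC at Q = 10 is $61 ≤ P, so revenue covers variable cost.
Profit = P·Q − TC = 221·10 − 950 = $1260.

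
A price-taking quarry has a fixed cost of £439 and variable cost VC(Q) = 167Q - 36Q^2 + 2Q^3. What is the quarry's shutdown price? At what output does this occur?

£5 per unit, at Q = 9

The shutdown price is the minimum of AVC. VC = 167Q - 36Q^2 + 2Q^3, so AVC = 167 - 36Q + 2Q^2.
At the minimum of AVC, MC = AVC. MC = 167 - 72Q + 6Q^2; setting MC = AVC gives 4Q^2 - 36Q = 0, so Q = 9. min AVC = 5.
So the shutdown price is £5.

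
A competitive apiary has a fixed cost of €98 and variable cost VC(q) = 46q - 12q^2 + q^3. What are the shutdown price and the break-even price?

AVC = 46 - 12q + q^2; minimized at q = 6, giving min AVC = €10. That is the shutdown price.
ATC = 98/q + 46 - 12q + q^2. Setting dATC/dq = −98/q^2 − 12 + 2q = 0 gives q = 7 (since 2·7^3 − 12·7^2 = 98).
min ATC = 98/7 + 46 − 12·7 + 7^2 = €25. That is the break-even price.
For €10 ≤ P < €25 the firm produces at a loss; below €10 it shuts down.

Shutdown price = €10; break-even price = €25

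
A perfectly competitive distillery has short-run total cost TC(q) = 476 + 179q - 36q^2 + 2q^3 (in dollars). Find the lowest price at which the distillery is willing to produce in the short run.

$17 per unit

The shutdown price is the minimum of AVC. VC = 179q - 36q^2 + 2q^3, so AVC = 179 - 36q + 2q^2.
dAVC/dq = -36 + 4q = 0 gives q = 9. min AVC = 179 - 36·9 + 2·9^2 = 17.
The firm shuts down for any P below $17.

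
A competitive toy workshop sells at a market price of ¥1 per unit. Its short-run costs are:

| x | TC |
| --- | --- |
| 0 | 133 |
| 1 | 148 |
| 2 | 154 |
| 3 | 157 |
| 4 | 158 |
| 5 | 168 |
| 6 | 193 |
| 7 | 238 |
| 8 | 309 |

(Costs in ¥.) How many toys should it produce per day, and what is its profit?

Tabulate TR − TC: x=0: -133; x=1: -147; x=2: -152; x=3: -154; x=4: -154; x=5: -163; x=6: -187; x=7: -231; x=8: -301.
Profit is highest at x = 0. Equivalently, the lowest AVC in the table is 25/4 ≈ ¥6.25 at x = 4, and P = ¥1 falls below it — price never covers variable cost, so the firm shuts down and loses only its fixed cost.

x = 0 (shut down); profit = -¥133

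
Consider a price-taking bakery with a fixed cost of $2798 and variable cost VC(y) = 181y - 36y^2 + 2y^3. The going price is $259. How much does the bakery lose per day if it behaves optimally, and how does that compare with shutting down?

Profit = -$94 at y = 13

AVC = 181 - 36y + 2y^2 has its minimum $19 at y = 9; price $259 clears that bar, so the firm operates.
With MC = 181 - 72y + 6y^2, P = MC on the upward-sloping part at y* = 13.
TR = 259·13 = 3367. TC = 2798 + 663 = 3461. Profit = 3367 − 3461 = -$94.
By producing, the firm covers all variable cost plus $2704 of fixed cost; shutting down would lose the full $2798.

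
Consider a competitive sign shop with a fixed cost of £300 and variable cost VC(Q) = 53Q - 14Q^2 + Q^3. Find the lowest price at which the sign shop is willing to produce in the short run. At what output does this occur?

The shutdown price is the minimum of AVC. VC = 53Q - 14Q^2 + Q^3, so AVC = 53 - 14Q + Q^2.
At the minimum of AVC, MC = AVC. MC = 53 - 28Q + 3Q^2; setting MC = AVC gives 2Q^2 - 14Q = 0, so Q = 7. min AVC = 4.
The firm shuts down for any P below £4.

£4 per unit, at Q = 7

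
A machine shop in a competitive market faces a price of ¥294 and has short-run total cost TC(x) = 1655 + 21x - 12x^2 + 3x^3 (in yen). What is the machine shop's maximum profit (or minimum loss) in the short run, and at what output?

AVC = 21 - 12x + 3x^2; min AVC = ¥9 at x = 2. Since P = ¥294 ≥ min AVC, the firm produces.
With MC = 21 - 24x + 9x^2, P = MC on the upward-sloping part at x* = 7.
TR = 294·7 = 2058. TC = 1655 + 588 = 2243. Profit = 2058 − 2243 = -¥185.
Shutting down would mean losing the fixed cost of ¥1655, so operating at a loss of ¥185 is better by ¥1470.

Profit = -¥185 at x = 7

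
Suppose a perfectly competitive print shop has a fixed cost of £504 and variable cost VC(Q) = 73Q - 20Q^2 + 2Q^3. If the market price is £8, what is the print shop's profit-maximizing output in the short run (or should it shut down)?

Strip out fixed cost: VC = 73Q - 20Q^2 + 2Q^3. Then AVC = 73 - 20Q + 2Q^2 and MC = 73 - 40Q + 6Q^2.
AVC hits its minimum where MC = AVC, at Q = 5, giving min AVC = 73 - 20·5 + 2·5^2 = £23.
P = £8 lies below min AVC = £23; no output level covers variable cost.
The firm minimizes its loss by shutting down and losing only its fixed cost of £504.

Shut down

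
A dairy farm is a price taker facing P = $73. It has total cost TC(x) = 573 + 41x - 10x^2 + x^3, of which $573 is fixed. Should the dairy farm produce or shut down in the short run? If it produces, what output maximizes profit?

Produce at x = 8

Variable cost is VC = 41x - 10x^2 + x^3, so AVC = VC/x = 41 - 10x + x^2 and MC = dTC/dx = 41 - 20x + 3x^2.
The AVC parabola has its vertex at x = 10/2 = 5, where AVC = 41 - 10·5 + 5^2 = $16.
Since P = $73 ≥ min AVC = $16, price covers variable cost and the firm should produce.
P = MC gives -32 - 20x + 3x^2 = 0, with roots -4/3 and 8. Take the larger (rising MC): x* = 8.
Check: AVC at x = 8 is $25 ≤ P, so revenue covers variable cost.
Profit = P·x − TC = 73·8 − 773 = -$189, a loss, but smaller than the $573 fixed cost the firm would lose by shutting down.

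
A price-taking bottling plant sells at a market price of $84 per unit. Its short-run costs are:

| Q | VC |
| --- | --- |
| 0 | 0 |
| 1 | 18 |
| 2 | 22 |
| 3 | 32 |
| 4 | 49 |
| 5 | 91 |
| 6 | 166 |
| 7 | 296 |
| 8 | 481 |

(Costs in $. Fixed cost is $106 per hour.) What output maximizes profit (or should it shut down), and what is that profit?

Q = 6; profit = $232

Compute π = P·Q − TC at each output: Q=0: -106; Q=1: -40; Q=2: 40; Q=3: 114; Q=4: 181; Q=5: 223; Q=6: 232; Q=7: 186; Q=8: 85.
Profit is maximized at Q = 6. AVC there is 166/6 = $27.67 ≤ P, so producing beats shutting down (which would give -$106).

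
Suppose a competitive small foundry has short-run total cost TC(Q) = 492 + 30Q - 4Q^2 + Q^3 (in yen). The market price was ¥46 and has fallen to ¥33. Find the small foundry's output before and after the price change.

AVC = 30 - 4Q + Q^2, minimized at Q = 2 where min AVC = ¥26. MC = 30 - 8Q + 3Q^2.
With P = ¥46 above the shutdown price, P = MC gives Q = 4.
At P = ¥33 ≥ min AVC, set P = MC: Q = 3. The firm stays open but cuts output.

Output falls from 4 to 3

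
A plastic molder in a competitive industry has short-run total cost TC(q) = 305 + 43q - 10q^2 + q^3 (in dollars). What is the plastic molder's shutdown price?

$18 per unit

Short-run supply begins at min AVC. From VC = 43q - 10q^2 + q^3, AVC = 43 - 10q + q^2.
At the minimum of AVC, MC = AVC. MC = 43 - 20q + 3q^2; setting MC = AVC gives 2q^2 - 10q = 0, so q = 5. min AVC = 18.
The firm shuts down for any P below $18.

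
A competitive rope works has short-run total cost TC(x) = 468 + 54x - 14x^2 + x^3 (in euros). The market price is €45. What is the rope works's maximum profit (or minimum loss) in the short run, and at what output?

AVC = 54 - 14x + x^2; min AVC = €5 at x = 7. Since P = €45 ≥ min AVC, the firm produces.
MC = 54 - 28x + 3x^2. Setting P = MC and taking the root on the rising branch gives x* = 9.
TR = 45·9 = 405. TC = 468 + 81 = 549. Profit = 405 − 549 = -€144.
That loss of €144 beats the €468 the firm would lose by shutting down; producing recovers €324 of fixed cost.

Profit = -€144 at x = 9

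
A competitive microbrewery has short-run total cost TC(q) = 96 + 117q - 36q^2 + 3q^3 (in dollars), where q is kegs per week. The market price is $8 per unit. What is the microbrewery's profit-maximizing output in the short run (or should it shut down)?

Variable cost is VC = 117q - 36q^2 + 3q^3, so AVC = VC/q = 117 - 36q + 3q^2 and MC = dTC/dq = 117 - 72q + 9q^2.
AVC is minimized where dAVC/dq = -36 + 6q = 0, at q = 6; min AVC = 117 - 36·6 + 3·6^2 = $9.
With P < min AVC ($8 < $9), every unit sold adds to the loss.
Shutting down limits the loss to fixed cost, $96.

Shut down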